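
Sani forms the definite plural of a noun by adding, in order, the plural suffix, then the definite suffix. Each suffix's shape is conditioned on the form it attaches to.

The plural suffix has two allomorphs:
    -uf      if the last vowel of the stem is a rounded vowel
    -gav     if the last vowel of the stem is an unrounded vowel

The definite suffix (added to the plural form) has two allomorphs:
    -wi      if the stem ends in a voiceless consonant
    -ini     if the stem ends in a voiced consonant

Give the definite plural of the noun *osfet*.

Since the last vowel of *osfet* is /e/ (an unrounded vowel), it takes -gav, giving *osfetgav*.
The plural form *osfetgav* — final consonant /v/ (voiced) → -ini → *osfetgavini*.

osfetgavini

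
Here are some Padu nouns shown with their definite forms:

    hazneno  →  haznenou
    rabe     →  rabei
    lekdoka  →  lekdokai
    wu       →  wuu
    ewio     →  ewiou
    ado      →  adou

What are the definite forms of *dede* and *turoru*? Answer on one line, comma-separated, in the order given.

Looking at the last vowel of each stem: -u when the last vowel of the stem is a rounded vowel (*hazneno*, *wu*, *ewio*, *ado*); -i when the last vowel of the stem is an unrounded vowel (*rabe*, *lekdoka*).
*dede* — last vowel /e/ (an unrounded vowel) → -i → *dedei*.
The last vowel of *turoru* is /u/, which is a rounded vowel, so the suffix is -u, giving *turoruu*.

dedei, turoruu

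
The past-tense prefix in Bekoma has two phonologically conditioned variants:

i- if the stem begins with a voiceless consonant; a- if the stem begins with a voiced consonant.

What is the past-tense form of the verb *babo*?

*babo*: first consonant = /b/, voiced → a- → *ababo*.

ababo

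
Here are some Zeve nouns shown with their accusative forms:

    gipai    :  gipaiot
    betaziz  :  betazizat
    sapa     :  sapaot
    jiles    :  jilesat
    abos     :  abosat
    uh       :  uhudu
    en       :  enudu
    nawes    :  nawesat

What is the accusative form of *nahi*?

nahiot

The pattern is sibilance of the final sound: -at when the stem ends in a sibilant (*betaziz*, *jiles*, *abos*, *nawes*); -udu when the stem ends in a non-sibilant consonant (*uh*, *en*); -ot when the stem ends in a vowel (*gipai*, *sapa*).
*nahi* — final sound /i/ (a vowel) → -ot → *nahiot*.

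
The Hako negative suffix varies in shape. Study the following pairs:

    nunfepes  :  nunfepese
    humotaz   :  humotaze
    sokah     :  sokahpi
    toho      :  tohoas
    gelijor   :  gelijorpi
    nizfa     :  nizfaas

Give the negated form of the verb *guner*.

gunerpi

The pattern is sibilance of the final sound: -e when the stem ends in a sibilant (*nunfepes*, *humotaz*); -pi when the stem ends in a non-sibilant consonant (*sokah*, *gelijor*); -as when the stem ends in a vowel (*toho*, *nizfa*).
The final sound of *guner* is /r/, which is a non-sibilant consonant, so the suffix is -pi, giving *gunerpi*.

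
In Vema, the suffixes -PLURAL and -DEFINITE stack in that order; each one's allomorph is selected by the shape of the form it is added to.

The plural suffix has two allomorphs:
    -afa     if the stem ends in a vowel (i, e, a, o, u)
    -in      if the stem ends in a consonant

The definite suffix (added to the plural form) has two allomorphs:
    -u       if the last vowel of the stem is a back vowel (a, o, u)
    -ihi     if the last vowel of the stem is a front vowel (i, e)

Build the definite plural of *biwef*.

*biwef*: final sound = /f/, a consonant → -in → *biwefin*.
Since the last vowel of the plural form *biwefin* is /i/ (a front vowel), it takes -ihi, giving *biwefinihi*.

biwefinihi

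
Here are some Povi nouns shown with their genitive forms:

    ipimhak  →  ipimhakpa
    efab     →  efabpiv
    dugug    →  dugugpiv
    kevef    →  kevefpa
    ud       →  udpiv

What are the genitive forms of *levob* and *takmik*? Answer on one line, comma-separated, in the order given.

The alternation tracks the final consonant of the stem — -pa when the stem ends in a voiceless consonant (*ipimhak*, *kevef*); -piv when the stem ends in a voiced consonant (*efab*, *dugug*, *ud*).
*levob*: final consonant = /b/, voiced → -piv → *levobpiv*.
The final consonant of *takmik* is /k/, which is voiceless, so the suffix is -pa, giving *takmikpa*.

levobpiv, takmikpa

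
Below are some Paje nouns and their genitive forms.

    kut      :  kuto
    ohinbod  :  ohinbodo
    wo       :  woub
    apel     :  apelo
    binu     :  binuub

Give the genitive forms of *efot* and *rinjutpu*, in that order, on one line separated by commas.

The pattern is consonant vs. vowel: -o when the stem ends in a consonant (*kut*, *ohinbod*, *apel*); -ub when the stem ends in a vowel (*wo*, *binu*).
Since the final sound of *efot* is /t/ (a consonant), it takes -o, giving *efoto*.
*rinjutpu* — final sound /u/ (a vowel) → -ub → *rinjutpuub*.

efoto, rinjutpuub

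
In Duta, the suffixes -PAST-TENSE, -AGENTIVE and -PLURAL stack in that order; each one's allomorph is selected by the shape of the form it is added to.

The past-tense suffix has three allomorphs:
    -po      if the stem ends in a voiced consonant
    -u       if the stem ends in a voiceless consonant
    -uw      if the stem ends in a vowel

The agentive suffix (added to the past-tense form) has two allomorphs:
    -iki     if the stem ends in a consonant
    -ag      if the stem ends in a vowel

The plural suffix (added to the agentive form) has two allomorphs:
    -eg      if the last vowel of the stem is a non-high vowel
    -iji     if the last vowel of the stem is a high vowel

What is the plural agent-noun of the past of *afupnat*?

*afupnat*: final sound = /t/, a voiceless consonant → -u → *afupnatu*.
Since the final sound of the past-tense form *afupnatu* is /u/ (a vowel), it takes -ag, giving *afupnatuag*.
The agentive form *afupnatuag* — last vowel /a/ (a non-high vowel) → -eg → *afupnatuageg*.

afupnatuageg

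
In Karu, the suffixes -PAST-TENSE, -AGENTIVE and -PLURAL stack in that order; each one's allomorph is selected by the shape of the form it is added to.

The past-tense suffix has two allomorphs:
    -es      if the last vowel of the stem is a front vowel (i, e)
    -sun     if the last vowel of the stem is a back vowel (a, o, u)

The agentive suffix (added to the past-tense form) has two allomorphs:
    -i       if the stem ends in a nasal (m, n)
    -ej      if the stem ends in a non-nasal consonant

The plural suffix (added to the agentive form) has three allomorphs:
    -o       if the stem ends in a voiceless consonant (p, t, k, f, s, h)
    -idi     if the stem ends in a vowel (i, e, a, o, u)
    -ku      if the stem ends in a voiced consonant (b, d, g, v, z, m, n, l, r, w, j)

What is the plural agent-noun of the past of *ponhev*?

ponhevesejku

Since the last vowel of *ponhev* is /e/ (a front vowel), it takes -es, giving *ponheves*.
The final consonant of the past-tense form *ponheves* is /s/, which is non-nasal, so the agentive suffix is -ej, giving *ponhevesej*.
The agentive form *ponhevesej*: final sound = /j/, a voiced consonant → -ku → *ponhevesejku*.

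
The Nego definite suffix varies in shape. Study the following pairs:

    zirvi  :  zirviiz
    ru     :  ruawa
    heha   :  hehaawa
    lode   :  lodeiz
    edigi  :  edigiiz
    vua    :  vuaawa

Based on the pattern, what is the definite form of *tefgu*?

tefguawa

Looking at the last vowel of each stem: -iz when the last vowel of the stem is a front vowel (*zirvi*, *lode*, *edigi*); -awa when the last vowel of the stem is a back vowel (*ru*, *heha*, *vua*).
Since the last vowel of *tefgu* is /u/ (a back vowel), it takes -awa, giving *tefguawa*.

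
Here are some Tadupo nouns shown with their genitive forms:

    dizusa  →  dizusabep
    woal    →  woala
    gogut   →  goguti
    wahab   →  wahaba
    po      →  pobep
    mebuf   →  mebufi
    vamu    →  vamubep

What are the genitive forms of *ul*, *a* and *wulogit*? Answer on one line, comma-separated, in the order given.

ula, abep, wulogiti

Looking at the final sound of each stem: -i when the stem ends in a voiceless consonant (*gogut*, *mebuf*); -a when the stem ends in a voiced consonant (*woal*, *wahab*); -bep when the stem ends in a vowel (*dizusa*, *po*, *vamu*).
The final sound of *ul* is /l/, which is a voiced consonant, so the suffix is -a, giving *ula*.
*a*: final sound = /a/, a vowel → -bep → *abep*.
*wulogit* — final sound /t/ (a voiceless consonant) → -i → *wulogiti*.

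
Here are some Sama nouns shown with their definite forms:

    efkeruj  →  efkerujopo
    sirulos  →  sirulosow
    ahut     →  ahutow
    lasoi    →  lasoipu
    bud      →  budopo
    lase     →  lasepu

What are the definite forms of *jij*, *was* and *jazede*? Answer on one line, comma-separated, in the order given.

jijopo, wasow, jazedepu

The suffix is conditioned by the final sound: -ow when the stem ends in a voiceless consonant (*sirulos*, *ahut*); -opo when the stem ends in a voiced consonant (*efkeruj*, *bud*); -pu when the stem ends in a vowel (*lasoi*, *lase*).
The final sound of *jij* is /j/, which is a voiced consonant, so the suffix is -opo, giving *jijopo*.
*was*: final sound = /s/, a voiceless consonant → -ow → *wasow*.
*jazede* — final sound /e/ (a vowel) → -pu → *jazedepu*.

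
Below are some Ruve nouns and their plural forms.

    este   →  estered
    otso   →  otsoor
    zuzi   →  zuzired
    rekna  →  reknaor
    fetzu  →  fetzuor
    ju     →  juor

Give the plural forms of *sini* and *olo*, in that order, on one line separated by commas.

sinired, oloor

The suffix is conditioned by the last vowel: -red when the last vowel of the stem is a front vowel (*este*, *zuzi*); -or when the last vowel of the stem is a back vowel (*otso*, *rekna*, *fetzu*, *ju*).
*sini* — last vowel /i/ (a front vowel) → -red → *sinired*.
*olo* — last vowel /o/ (a back vowel) → -or → *oloor*.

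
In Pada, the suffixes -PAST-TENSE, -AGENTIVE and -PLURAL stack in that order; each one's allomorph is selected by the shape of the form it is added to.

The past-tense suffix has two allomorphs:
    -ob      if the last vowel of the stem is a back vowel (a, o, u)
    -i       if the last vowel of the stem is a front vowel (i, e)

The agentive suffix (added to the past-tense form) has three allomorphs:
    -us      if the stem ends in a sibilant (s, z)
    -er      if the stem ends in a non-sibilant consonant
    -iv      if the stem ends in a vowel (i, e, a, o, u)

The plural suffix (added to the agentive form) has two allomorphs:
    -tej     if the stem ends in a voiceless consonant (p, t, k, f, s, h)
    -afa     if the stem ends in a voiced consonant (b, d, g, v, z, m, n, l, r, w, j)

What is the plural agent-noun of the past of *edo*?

edooberafa

The last vowel of *edo* is /o/, which is a back vowel, so the past-tense suffix is -ob, giving *edoob*.
Since the final sound of the past-tense form *edoob* is /b/ (a non-sibilant consonant), it takes -er, giving *edoober*.
The final consonant of the agentive form *edoober* is /r/, which is voiced, so the plural suffix is -afa, giving *edooberafa*.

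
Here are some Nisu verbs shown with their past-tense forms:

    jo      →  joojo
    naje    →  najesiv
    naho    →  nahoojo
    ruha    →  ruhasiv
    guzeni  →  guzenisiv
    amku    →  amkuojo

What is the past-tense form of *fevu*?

The pattern is rounding harmony: -ojo when the last vowel of the stem is a rounded vowel (*jo*, *naho*, *amku*); -siv when the last vowel of the stem is an unrounded vowel (*naje*, *ruha*, *guzeni*).
The last vowel of *fevu* is /u/, which is a rounded vowel, so the suffix is -ojo, giving *fevuojo*.

fevuojo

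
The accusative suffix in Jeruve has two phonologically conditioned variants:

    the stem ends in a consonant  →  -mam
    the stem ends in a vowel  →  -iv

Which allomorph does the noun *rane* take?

-iv

The final sound of *rane* is /e/, which is a vowel, so the suffix is -iv.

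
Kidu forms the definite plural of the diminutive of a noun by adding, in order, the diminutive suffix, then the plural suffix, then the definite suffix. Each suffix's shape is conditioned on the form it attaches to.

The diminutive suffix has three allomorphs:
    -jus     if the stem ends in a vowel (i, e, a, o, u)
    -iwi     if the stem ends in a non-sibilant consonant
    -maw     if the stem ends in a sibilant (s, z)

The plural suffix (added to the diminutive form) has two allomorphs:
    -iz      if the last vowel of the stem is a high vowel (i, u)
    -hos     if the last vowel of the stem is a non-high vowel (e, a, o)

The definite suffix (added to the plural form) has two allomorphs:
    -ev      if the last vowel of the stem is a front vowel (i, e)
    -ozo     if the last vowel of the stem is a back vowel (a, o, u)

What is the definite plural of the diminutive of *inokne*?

inoknejusizev

*inokne*: final sound = /e/, a vowel → -jus → *inoknejus*.
The diminutive form *inoknejus* — last vowel /u/ (a high vowel) → -iz → *inoknejusiz*.
The last vowel of the plural form *inoknejusiz* is /i/, which is a front vowel, so the definite suffix is -ev, giving *inoknejusizev*.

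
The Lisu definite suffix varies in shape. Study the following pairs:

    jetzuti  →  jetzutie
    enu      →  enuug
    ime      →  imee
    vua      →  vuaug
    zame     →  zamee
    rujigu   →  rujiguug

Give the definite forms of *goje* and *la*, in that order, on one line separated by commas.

Looking at the last vowel of each stem: -e when the last vowel of the stem is a front vowel (*jetzuti*, *ime*, *zame*); -ug when the last vowel of the stem is a back vowel (*enu*, *vua*, *rujigu*).
The last vowel of *goje* is /e/, which is a front vowel, so the suffix is -e, giving *gojee*.
Since the last vowel of *la* is /a/ (a back vowel), it takes -ug, giving *laug*.

gojee, laug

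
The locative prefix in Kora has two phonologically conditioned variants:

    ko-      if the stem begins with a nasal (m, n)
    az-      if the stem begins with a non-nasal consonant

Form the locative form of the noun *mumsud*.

komumsud

*mumsud* — first consonant /m/ (a nasal) → ko- → *komumsud*.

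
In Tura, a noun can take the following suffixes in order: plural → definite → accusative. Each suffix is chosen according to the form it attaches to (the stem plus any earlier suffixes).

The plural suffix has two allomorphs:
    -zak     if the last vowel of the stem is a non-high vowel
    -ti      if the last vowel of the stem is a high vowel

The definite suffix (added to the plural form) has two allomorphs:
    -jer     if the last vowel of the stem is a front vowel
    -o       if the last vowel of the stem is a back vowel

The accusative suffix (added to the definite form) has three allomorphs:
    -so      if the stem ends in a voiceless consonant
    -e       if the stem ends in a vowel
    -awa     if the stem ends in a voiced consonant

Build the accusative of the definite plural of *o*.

Since the last vowel of *o* is /o/ (a non-high vowel), it takes -zak, giving *ozak*.
The last vowel of the plural form *ozak* is /a/, which is a back vowel, so the definite suffix is -o, giving *ozako*.
The definite form *ozako* — final sound /o/ (a vowel) → -e → *ozakoe*.

ozakoe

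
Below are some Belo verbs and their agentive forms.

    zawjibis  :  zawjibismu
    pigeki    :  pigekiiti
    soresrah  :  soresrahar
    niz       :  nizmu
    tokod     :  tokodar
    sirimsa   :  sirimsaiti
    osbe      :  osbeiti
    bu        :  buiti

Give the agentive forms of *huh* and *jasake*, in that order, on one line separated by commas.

huhar, jasakeiti

The alternation tracks the final sound of the stem — -mu when the stem ends in a sibilant (*zawjibis*, *niz*); -ar when the stem ends in a non-sibilant consonant (*soresrah*, *tokod*); -iti when the stem ends in a vowel (*pigeki*, *sirimsa*, *osbe*, *bu*).
The final sound of *huh* is /h/, which is a non-sibilant consonant, so the suffix is -ar, giving *huhar*.
Since the final sound of *jasake* is /e/ (a vowel), it takes -iti, giving *jasakeiti*.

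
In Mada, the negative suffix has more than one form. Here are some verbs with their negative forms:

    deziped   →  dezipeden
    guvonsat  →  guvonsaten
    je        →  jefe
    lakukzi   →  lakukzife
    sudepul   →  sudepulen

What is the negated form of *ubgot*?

Looking at the final sound of each stem: -en when the stem ends in a consonant (*deziped*, *guvonsat*, *sudepul*); -fe when the stem ends in a vowel (*je*, *lakukzi*).
*ubgot*: final sound = /t/, a consonant → -en → *ubgoten*.

ubgoten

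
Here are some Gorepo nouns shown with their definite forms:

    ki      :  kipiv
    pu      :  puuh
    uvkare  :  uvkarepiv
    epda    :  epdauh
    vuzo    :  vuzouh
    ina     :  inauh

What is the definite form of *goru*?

The suffix is conditioned by the last vowel: -piv when the last vowel of the stem is a front vowel (*ki*, *uvkare*); -uh when the last vowel of the stem is a back vowel (*pu*, *epda*, *vuzo*, *ina*).
The last vowel of *goru* is /u/, which is a back vowel, so the suffix is -uh, giving *goruuh*.

goruuh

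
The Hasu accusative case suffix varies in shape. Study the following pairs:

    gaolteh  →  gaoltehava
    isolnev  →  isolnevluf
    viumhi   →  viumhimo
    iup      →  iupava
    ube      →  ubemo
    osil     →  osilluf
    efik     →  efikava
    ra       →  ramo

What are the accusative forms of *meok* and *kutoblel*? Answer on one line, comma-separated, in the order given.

The suffix is conditioned by the final sound: -ava when the stem ends in a voiceless consonant (*gaolteh*, *iup*, *efik*); -luf when the stem ends in a voiced consonant (*isolnev*, *osil*); -mo when the stem ends in a vowel (*viumhi*, *ube*, *ra*).
Since the final sound of *meok* is /k/ (a voiceless consonant), it takes -ava, giving *meokava*.
*kutoblel*: final sound = /l/, a voiced consonant → -luf → *kutoblelluf*.

meokava, kutoblelluf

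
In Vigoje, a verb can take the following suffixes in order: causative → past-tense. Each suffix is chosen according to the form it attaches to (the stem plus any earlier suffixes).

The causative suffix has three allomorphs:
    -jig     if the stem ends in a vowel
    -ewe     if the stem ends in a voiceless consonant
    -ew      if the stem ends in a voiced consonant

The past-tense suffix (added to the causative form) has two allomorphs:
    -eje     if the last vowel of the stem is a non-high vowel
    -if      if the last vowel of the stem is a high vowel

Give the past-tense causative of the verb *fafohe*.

fafohejigif

*fafohe*: final sound = /e/, a vowel → -jig → *fafohejig*.
Since the last vowel of the causative form *fafohejig* is /i/ (a high vowel), it takes -if, giving *fafohejigif*.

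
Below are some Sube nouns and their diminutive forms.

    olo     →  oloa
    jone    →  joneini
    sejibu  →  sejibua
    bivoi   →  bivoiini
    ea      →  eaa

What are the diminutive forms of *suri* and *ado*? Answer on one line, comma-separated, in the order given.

Looking at the last vowel of each stem: -ini when the last vowel of the stem is a front vowel (*jone*, *bivoi*); -a when the last vowel of the stem is a back vowel (*olo*, *sejibu*, *ea*).
*suri*: last vowel = /i/, a front vowel → -ini → *suriini*.
The last vowel of *ado* is /o/, which is a back vowel, so the suffix is -a, giving *adoa*.

suriini, adoa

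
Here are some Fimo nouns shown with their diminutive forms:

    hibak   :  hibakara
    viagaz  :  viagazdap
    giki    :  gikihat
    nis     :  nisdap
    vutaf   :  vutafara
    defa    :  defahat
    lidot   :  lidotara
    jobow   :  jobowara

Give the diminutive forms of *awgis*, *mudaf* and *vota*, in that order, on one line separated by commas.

awgisdap, mudafara, votahat

The pattern is sibilance of the final sound: -dap when the stem ends in a sibilant (*viagaz*, *nis*); -ara when the stem ends in a non-sibilant consonant (*hibak*, *vutaf*, *lidot*, *jobow*); -hat when the stem ends in a vowel (*giki*, *defa*).
*awgis* — final sound /s/ (a sibilant) → -dap → *awgisdap*.
*mudaf* — final sound /f/ (a non-sibilant consonant) → -ara → *mudafara*.
*vota*: final sound = /a/, a vowel → -hat → *votahat*.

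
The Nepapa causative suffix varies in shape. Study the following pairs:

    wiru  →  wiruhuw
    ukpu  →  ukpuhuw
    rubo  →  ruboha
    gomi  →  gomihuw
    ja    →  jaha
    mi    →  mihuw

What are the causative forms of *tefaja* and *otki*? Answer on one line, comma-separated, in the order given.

The pattern is height harmony: -huw when the last vowel of the stem is a high vowel (*wiru*, *ukpu*, *gomi*, *mi*); -ha when the last vowel of the stem is a non-high vowel (*rubo*, *ja*).
The last vowel of *tefaja* is /a/, which is a non-high vowel, so the suffix is -ha, giving *tefajaha*.
The last vowel of *otki* is /i/, which is a high vowel, so the suffix is -huw, giving *otkihuw*.

tefajaha, otkihuw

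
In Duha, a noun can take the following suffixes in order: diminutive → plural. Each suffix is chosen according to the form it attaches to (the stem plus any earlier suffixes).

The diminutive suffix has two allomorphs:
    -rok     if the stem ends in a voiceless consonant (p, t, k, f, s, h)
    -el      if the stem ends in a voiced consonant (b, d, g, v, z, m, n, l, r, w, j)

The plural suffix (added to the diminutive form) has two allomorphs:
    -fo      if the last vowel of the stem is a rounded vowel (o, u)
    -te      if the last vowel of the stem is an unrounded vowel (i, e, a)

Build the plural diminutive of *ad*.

adelte

The final consonant of *ad* is /d/, which is voiced, so the diminutive suffix is -el, giving *adel*.
The last vowel of the diminutive form *adel* is /e/, which is an unrounded vowel, so the plural suffix is -te, giving *adelte*.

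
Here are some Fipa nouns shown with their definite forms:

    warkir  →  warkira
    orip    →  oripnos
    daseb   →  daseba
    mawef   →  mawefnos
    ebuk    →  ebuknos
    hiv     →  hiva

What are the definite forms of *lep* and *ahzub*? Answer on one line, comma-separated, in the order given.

lepnos, ahzuba

The suffix is conditioned by the final consonant: -nos when the stem ends in a voiceless consonant (*orip*, *mawef*, *ebuk*); -a when the stem ends in a voiced consonant (*warkir*, *daseb*, *hiv*).
*lep*: final consonant = /p/, voiceless → -nos → *lepnos*.
The final consonant of *ahzub* is /b/, which is voiced, so the suffix is -a, giving *ahzuba*.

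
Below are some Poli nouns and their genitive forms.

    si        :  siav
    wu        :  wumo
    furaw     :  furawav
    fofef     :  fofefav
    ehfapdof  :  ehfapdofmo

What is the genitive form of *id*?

idav

The pattern is rounding harmony: -mo when the last vowel of the stem is a rounded vowel (*wu*, *ehfapdof*); -av when the last vowel of the stem is an unrounded vowel (*si*, *furaw*, *fofef*).
Since the last vowel of *id* is /i/ (an unrounded vowel), it takes -av, giving *idav*.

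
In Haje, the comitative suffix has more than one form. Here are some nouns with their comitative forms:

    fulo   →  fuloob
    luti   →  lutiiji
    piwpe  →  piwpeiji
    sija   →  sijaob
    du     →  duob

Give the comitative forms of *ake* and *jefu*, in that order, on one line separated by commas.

Looking at the last vowel of each stem: -iji when the last vowel of the stem is a front vowel (*luti*, *piwpe*); -ob when the last vowel of the stem is a back vowel (*fulo*, *sija*, *du*).
The last vowel of *ake* is /e/, which is a front vowel, so the suffix is -iji, giving *akeiji*.
The last vowel of *jefu* is /u/, which is a back vowel, so the suffix is -ob, giving *jefuob*.

akeiji, jefuob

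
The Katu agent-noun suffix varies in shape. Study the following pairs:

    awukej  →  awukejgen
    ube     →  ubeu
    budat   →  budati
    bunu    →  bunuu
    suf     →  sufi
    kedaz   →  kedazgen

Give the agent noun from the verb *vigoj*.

vigojgen

The suffix is conditioned by the final sound: -i when the stem ends in a voiceless consonant (*budat*, *suf*); -gen when the stem ends in a voiced consonant (*awukej*, *kedaz*); -u when the stem ends in a vowel (*ube*, *bunu*).
*vigoj*: final sound = /j/, a voiced consonant → -gen → *vigojgen*.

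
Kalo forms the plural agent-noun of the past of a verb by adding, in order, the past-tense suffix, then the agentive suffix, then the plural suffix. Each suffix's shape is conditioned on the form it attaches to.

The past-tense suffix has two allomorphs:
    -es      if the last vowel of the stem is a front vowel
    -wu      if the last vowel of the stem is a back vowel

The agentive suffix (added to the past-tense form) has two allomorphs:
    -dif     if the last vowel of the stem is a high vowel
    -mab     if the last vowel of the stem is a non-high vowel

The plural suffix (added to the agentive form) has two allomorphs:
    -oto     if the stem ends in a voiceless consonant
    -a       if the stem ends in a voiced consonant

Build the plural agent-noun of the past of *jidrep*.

Since the last vowel of *jidrep* is /e/ (a front vowel), it takes -es, giving *jidrepes*.
The past-tense form *jidrepes*: last vowel = /e/, a non-high vowel → -mab → *jidrepesmab*.
The agentive form *jidrepesmab*: final consonant = /b/, voiced → -a → *jidrepesmaba*.

jidrepesmaba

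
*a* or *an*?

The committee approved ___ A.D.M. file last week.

The indefinite article is chosen by the initial *sound* of the following word, not its spelling.
The initialism *A.D.M.* is read letter by letter; the first letter, A, is pronounced /eɪ/, which begins with a vowel sound.
So the article is *an*: The committee approved an A.D.M. file last week.

an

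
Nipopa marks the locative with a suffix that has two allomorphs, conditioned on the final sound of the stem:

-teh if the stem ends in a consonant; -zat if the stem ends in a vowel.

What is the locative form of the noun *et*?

etteh

*et*: final sound = /t/, a consonant → -teh → *etteh*.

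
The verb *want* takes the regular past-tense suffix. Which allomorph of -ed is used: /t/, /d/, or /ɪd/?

The stem *want* ends in /t/ or /d/.
The -ed suffix is realized as /ɪd/ after /t, d/; as /t/ after other voiceless consonants; and as /d/ after other voiced sounds.
So -ed on *want* is pronounced /ɪd/.

/ɪd/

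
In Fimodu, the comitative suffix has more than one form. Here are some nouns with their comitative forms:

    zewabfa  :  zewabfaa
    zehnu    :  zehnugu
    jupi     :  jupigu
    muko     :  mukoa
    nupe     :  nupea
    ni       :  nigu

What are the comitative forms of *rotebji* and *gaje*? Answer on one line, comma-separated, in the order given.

The alternation tracks the last vowel of the stem — -gu when the last vowel of the stem is a high vowel (*zehnu*, *jupi*, *ni*); -a when the last vowel of the stem is a non-high vowel (*zewabfa*, *muko*, *nupe*).
*rotebji*: last vowel = /i/, a high vowel → -gu → *rotebjigu*.
*gaje*: last vowel = /e/, a non-high vowel → -a → *gajea*.

rotebjigu, gajea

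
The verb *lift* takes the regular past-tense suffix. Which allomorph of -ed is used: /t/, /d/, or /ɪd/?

The stem *lift* ends in /t/ or /d/.
The -ed suffix is realized as /ɪd/ after /t, d/; as /t/ after other voiceless consonants; and as /d/ after other voiced sounds.
So -ed on *lift* is pronounced /ɪd/.

/ɪd/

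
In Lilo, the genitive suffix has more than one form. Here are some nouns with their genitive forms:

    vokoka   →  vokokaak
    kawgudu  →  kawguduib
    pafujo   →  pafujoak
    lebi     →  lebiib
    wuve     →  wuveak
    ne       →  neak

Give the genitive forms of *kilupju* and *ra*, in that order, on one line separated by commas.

kilupjuib, raak

Looking at the last vowel of each stem: -ib when the last vowel of the stem is a high vowel (*kawgudu*, *lebi*); -ak when the last vowel of the stem is a non-high vowel (*vokoka*, *pafujo*, *wuve*, *ne*).
The last vowel of *kilupju* is /u/, which is a high vowel, so the suffix is -ib, giving *kilupjuib*.
Since the last vowel of *ra* is /a/ (a non-high vowel), it takes -ak, giving *raak*.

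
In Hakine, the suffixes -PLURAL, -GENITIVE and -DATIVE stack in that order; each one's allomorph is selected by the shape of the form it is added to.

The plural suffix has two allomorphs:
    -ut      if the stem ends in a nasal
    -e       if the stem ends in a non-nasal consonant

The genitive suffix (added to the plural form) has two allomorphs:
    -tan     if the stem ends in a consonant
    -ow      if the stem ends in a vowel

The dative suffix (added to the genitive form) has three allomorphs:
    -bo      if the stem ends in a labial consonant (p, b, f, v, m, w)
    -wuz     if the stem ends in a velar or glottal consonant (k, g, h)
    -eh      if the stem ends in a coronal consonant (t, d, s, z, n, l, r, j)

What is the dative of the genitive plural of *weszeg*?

weszegeowbo

*weszeg* — final consonant /g/ (non-nasal) → -e → *weszege*.
The plural form *weszege*: final sound = /e/, a vowel → -ow → *weszegeow*.
The genitive form *weszegeow* — final consonant /w/ (labial) → -bo → *weszegeowbo*.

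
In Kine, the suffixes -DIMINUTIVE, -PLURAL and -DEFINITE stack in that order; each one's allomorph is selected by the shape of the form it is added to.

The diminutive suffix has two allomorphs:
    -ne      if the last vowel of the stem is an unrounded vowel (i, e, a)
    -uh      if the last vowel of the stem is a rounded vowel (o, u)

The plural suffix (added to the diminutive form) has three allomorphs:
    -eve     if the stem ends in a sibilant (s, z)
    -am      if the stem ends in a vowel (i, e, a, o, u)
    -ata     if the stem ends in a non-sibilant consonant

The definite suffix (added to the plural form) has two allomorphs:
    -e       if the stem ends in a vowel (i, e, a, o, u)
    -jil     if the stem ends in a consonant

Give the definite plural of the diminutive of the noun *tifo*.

*tifo*: last vowel = /o/, a rounded vowel → -uh → *tifouh*.
Since the final sound of the diminutive form *tifouh* is /h/ (a non-sibilant consonant), it takes -ata, giving *tifouhata*.
The final sound of the plural form *tifouhata* is /a/, which is a vowel, so the definite suffix is -e, giving *tifouhatae*.

tifouhatae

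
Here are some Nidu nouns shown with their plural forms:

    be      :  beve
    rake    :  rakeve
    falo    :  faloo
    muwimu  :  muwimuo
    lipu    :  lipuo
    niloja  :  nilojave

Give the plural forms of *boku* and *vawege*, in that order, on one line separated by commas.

The pattern is rounding harmony: -o when the last vowel of the stem is a rounded vowel (*falo*, *muwimu*, *lipu*); -ve when the last vowel of the stem is an unrounded vowel (*be*, *rake*, *niloja*).
*boku* — last vowel /u/ (a rounded vowel) → -o → *bokuo*.
*vawege* — last vowel /e/ (an unrounded vowel) → -ve → *vawegeve*.

bokuo, vawegeve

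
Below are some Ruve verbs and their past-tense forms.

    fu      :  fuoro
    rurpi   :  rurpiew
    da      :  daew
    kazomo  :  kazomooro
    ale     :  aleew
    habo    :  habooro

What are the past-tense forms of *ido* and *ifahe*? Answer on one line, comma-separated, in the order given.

idooro, ifaheew

Looking at the last vowel of each stem: -oro when the last vowel of the stem is a rounded vowel (*fu*, *kazomo*, *habo*); -ew when the last vowel of the stem is an unrounded vowel (*rurpi*, *da*, *ale*).
*ido*: last vowel = /o/, a rounded vowel → -oro → *idooro*.
*ifahe* — last vowel /e/ (an unrounded vowel) → -ew → *ifaheew*.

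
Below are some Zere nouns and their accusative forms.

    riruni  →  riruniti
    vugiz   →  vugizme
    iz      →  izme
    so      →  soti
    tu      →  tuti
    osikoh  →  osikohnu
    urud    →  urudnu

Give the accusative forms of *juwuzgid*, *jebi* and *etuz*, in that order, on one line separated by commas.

The suffix is conditioned by the final sound: -me when the stem ends in a sibilant (*vugiz*, *iz*); -nu when the stem ends in a non-sibilant consonant (*osikoh*, *urud*); -ti when the stem ends in a vowel (*riruni*, *so*, *tu*).
The final sound of *juwuzgid* is /d/, which is a non-sibilant consonant, so the suffix is -nu, giving *juwuzgidnu*.
The final sound of *jebi* is /i/, which is a vowel, so the suffix is -ti, giving *jebiti*.
Since the final sound of *etuz* is /z/ (a sibilant), it takes -me, giving *etuzme*.

juwuzgidnu, jebiti, etuzme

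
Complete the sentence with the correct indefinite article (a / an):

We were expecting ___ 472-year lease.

The indefinite article is chosen by the initial *sound* of the following word, not its spelling.
The number *472* is spoken "four hundred …", beginning with /fɔr/ — a consonant sound.
So the article is *a*: We were expecting a 472-year lease.

a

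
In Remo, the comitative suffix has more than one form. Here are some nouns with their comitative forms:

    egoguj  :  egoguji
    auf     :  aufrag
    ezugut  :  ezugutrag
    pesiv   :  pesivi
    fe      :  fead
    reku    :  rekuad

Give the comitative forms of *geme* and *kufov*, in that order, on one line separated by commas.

The alternation tracks the final sound of the stem — -rag when the stem ends in a voiceless consonant (*auf*, *ezugut*); -i when the stem ends in a voiced consonant (*egoguj*, *pesiv*); -ad when the stem ends in a vowel (*fe*, *reku*).
*geme* — final sound /e/ (a vowel) → -ad → *gemead*.
*kufov* — final sound /v/ (a voiced consonant) → -i → *kufovi*.

gemead, kufovi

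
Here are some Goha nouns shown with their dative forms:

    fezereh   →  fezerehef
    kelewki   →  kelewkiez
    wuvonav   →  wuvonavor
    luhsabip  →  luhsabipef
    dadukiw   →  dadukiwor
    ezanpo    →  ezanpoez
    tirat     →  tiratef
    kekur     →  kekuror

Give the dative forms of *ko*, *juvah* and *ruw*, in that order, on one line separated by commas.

The suffix is conditioned by the final sound: -ef when the stem ends in a voiceless consonant (*fezereh*, *luhsabip*, *tirat*); -or when the stem ends in a voiced consonant (*wuvonav*, *dadukiw*, *kekur*); -ez when the stem ends in a vowel (*kelewki*, *ezanpo*).
*ko*: final sound = /o/, a vowel → -ez → *koez*.
The final sound of *juvah* is /h/, which is a voiceless consonant, so the suffix is -ef, giving *juvahef*.
*ruw* — final sound /w/ (a voiced consonant) → -or → *ruwor*.

koez, juvahef, ruwor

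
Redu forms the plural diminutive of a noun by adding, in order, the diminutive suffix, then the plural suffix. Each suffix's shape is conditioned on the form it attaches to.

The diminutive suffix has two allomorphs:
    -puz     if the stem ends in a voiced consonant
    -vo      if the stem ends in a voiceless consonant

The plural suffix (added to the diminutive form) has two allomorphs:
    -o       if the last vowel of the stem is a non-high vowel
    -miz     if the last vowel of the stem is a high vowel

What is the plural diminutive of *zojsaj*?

zojsajpuzmiz

The final consonant of *zojsaj* is /j/, which is voiced, so the diminutive suffix is -puz, giving *zojsajpuz*.
The diminutive form *zojsajpuz*: last vowel = /u/, a high vowel → -miz → *zojsajpuzmiz*.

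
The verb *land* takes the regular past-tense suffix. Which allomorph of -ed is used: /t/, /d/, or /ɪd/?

/ɪd/

The stem *land* ends in /t/ or /d/.
The -ed suffix is realized as /ɪd/ after /t, d/; as /t/ after other voiceless consonants; and as /d/ after other voiced sounds.
So -ed on *land* is pronounced /ɪd/.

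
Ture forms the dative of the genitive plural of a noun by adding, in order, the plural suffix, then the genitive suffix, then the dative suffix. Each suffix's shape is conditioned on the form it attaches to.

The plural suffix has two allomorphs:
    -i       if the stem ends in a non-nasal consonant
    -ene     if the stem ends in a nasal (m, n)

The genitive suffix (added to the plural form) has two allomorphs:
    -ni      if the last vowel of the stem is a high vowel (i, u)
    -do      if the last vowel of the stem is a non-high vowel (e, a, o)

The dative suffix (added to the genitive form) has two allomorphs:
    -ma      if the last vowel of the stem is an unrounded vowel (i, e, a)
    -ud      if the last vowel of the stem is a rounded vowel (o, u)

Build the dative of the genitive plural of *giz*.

gizinima

The final consonant of *giz* is /z/, which is non-nasal, so the plural suffix is -i, giving *gizi*.
The plural form *gizi* — last vowel /i/ (a high vowel) → -ni → *gizini*.
The genitive form *gizini*: last vowel = /i/, an unrounded vowel → -ma → *gizinima*.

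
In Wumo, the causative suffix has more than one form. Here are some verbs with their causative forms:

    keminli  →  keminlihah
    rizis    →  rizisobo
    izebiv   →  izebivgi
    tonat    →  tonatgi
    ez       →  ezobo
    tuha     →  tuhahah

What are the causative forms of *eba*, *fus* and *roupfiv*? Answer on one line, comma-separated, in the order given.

The alternation tracks the final sound of the stem — -obo when the stem ends in a sibilant (*rizis*, *ez*); -gi when the stem ends in a non-sibilant consonant (*izebiv*, *tonat*); -hah when the stem ends in a vowel (*keminli*, *tuha*).
The final sound of *eba* is /a/, which is a vowel, so the suffix is -hah, giving *ebahah*.
*fus*: final sound = /s/, a sibilant → -obo → *fusobo*.
Since the final sound of *roupfiv* is /v/ (a non-sibilant consonant), it takes -gi, giving *roupfivgi*.

ebahah, fusobo, roupfivgi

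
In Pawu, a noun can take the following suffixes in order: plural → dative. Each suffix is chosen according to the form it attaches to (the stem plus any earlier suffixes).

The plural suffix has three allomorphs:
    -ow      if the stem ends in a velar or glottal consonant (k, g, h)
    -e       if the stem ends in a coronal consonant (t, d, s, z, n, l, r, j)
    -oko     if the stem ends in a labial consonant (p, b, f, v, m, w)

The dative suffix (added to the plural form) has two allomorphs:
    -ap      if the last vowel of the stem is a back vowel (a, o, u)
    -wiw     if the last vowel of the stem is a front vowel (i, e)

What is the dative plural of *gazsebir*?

The final consonant of *gazsebir* is /r/, which is coronal, so the plural suffix is -e, giving *gazsebire*.
The plural form *gazsebire* — last vowel /e/ (a front vowel) → -wiw → *gazsebirewiw*.

gazsebirewiw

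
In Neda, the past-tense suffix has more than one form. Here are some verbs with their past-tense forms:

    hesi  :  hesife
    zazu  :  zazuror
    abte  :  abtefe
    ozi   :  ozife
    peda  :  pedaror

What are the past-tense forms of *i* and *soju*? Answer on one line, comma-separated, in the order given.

ife, sojuror

The suffix is conditioned by the last vowel: -fe when the last vowel of the stem is a front vowel (*hesi*, *abte*, *ozi*); -ror when the last vowel of the stem is a back vowel (*zazu*, *peda*).
The last vowel of *i* is /i/, which is a front vowel, so the suffix is -fe, giving *ife*.
The last vowel of *soju* is /u/, which is a back vowel, so the suffix is -ror, giving *sojuror*.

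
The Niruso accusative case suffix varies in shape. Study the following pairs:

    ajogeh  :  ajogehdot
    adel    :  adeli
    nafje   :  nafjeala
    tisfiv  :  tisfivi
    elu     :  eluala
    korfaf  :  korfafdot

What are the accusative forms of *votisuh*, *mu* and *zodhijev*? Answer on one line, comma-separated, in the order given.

votisuhdot, muala, zodhijevi

The alternation tracks the final sound of the stem — -dot when the stem ends in a voiceless consonant (*ajogeh*, *korfaf*); -i when the stem ends in a voiced consonant (*adel*, *tisfiv*); -ala when the stem ends in a vowel (*nafje*, *elu*).
Since the final sound of *votisuh* is /h/ (a voiceless consonant), it takes -dot, giving *votisuhdot*.
*mu*: final sound = /u/, a vowel → -ala → *muala*.
*zodhijev* — final sound /v/ (a voiced consonant) → -i → *zodhijevi*.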